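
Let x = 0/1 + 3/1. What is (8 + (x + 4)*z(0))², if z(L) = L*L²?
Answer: 64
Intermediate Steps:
z(L) = L³
x = 3 (x = 0*1 + 3*1 = 0 + 3 = 3)
(8 + (x + 4)*z(0))² = (8 + (3 + 4)*0³)² = (8 + 7*0)² = (8 + 0)² = 8² = 64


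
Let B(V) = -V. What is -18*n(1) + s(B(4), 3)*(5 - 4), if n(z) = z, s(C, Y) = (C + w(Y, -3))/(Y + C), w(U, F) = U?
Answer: -17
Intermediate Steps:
s(C, Y) = 1 (s(C, Y) = (C + Y)/(Y + C) = (C + Y)/(C + Y) = 1)
-18*n(1) + s(B(4), 3)*(5 - 4) = -18*1 + 1*(5 - 4) = -18 + 1*1 = -18 + 1 = -17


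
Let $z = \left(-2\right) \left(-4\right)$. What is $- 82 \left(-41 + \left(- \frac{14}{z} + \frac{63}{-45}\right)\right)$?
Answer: $\frac{36203}{10} \approx 3620.3$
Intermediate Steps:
$z = 8$
$- 82 \left(-41 + \left(- \frac{14}{z} + \frac{63}{-45}\right)\right) = - 82 \left(-41 + \left(- \frac{14}{8} + \frac{63}{-45}\right)\right) = - 82 \left(-41 + \left(\left(-14\right) \frac{1}{8} + 63 \left(- \frac{1}{45}\right)\right)\right) = - 82 \left(-41 - \frac{63}{20}\right) = \left(-82\right) \left(- \frac{883}{20}\right) = \frac{36203}{10}$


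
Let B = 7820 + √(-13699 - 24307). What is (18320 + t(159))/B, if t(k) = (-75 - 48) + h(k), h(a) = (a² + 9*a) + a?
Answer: 176215880/30595203 - 22534*I*√38006/30595203 ≈ 5.7596 - 0.14359*I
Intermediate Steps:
h(a) = a² + 10*a
t(k) = -123 + k*(10 + k) (t(k) = (-75 - 48) + k*(10 + k) = -123 + k*(10 + k))
B = 7820 + I*√38006 (B = 7820 + √(-38006) = 7820 + I*√38006 ≈ 7820.0 + 194.95*I)
(18320 + t(159))/B = (18320 + (-123 + 159*(10 + 159)))/(7820 + I*√38006) = (18320 + (-123 + 159*169))/(7820 + I*√38006) = (18320 + (-123 + 26871))/(7820 + I*√38006) = (18320 + 26748)/(7820 + I*√38006) = 45068/(7820 + I*√38006)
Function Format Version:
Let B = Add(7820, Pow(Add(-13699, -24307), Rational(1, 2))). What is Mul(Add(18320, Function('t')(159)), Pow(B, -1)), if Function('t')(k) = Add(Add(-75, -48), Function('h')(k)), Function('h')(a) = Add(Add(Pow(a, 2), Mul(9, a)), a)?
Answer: Add(Rational(176215880, 30595203), Mul(Rational(-22534, 30595203), I, Pow(38006, Rational(1, 2)))) ≈ Add(5.7596, Mul(-0.14359, I))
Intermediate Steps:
Function('h')(a) = Add(Pow(a, 2), Mul(10, a))
Function('t')(k) = Add(-123, Mul(k, Add(10, k))) (Function('t')(k) = Add(Add(-75, -48), Mul(k, Add(10, k))) = Add(-123, Mul(k, Add(10, k))))
B = Add(7820, Mul(I, Pow(38006, Rational(1, 2)))) (B = Add(7820, Pow(-38006, Rational(1, 2))) = Add(7820, Mul(I, Pow(38006, Rational(1, 2)))) ≈ Add(7820.0, Mul(194.95, I)))
Mul(Add(18320, Function('t')(159)), Pow(B, -1)) = Mul(Add(18320, Add(-123, Mul(159, Add(10, 159)))), Pow(Add(7820, Mul(I, Pow(38006, Rational(1, 2)))), -1)) = Mul(Add(18320, Add(-123, Mul(159, 169))), Pow(Add(7820, Mul(I, Pow(38006, Rational(1, 2)))), -1)) = Mul(Add(18320, Add(-123, 26871)), Pow(Add(7820, Mul(I, Pow(38006, Rational(1, 2)))), -1)) = Mul(Add(18320, 26748), Pow(Add(7820, Mul(I, Pow(38006, Rational(1, 2)))), -1)) = Mul(45068, Pow(Add(7820, Mul(I, Pow(38006, Rational(1, 2)))), -1))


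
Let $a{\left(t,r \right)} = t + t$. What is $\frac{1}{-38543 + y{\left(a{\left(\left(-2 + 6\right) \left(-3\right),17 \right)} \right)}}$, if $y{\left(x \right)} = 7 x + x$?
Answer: $- \frac{1}{38735} \approx -2.5816 \cdot 10^{-5}$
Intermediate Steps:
$a{\left(t,r \right)} = 2 t$
$y{\left(x \right)} = 8 x$
$\frac{1}{-38543 + y{\left(a{\left(\left(-2 + 6\right) \left(-3\right),17 \right)} \right)}} = \frac{1}{-38543 + 8 \cdot 2 \left(-2 + 6\right) \left(-3\right)} = \frac{1}{-38543 + 8 \cdot 2 \cdot 4 \left(-3\right)} = \frac{1}{-38543 + 8 \cdot 2 \left(-12\right)} = \frac{1}{-38543 + 8 \left(-24\right)} = \frac{1}{-38543 - 192} = \frac{1}{-38735} = - \frac{1}{38735}$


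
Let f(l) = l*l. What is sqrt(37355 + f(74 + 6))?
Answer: sqrt(43755) ≈ 209.18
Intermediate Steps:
f(l) = l**2
sqrt(37355 + f(74 + 6)) = sqrt(37355 + (74 + 6)**2) = sqrt(37355 + 80**2) = sqrt(37355 + 6400) = sqrt(43755)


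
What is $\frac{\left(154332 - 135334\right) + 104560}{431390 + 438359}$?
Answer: $\frac{123558}{869749} \approx 0.14206$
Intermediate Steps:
$\frac{\left(154332 - 135334\right) + 104560}{431390 + 438359} = \frac{18998 + 104560}{869749} = 123558 \cdot \frac{1}{869749} = \frac{123558}{869749}$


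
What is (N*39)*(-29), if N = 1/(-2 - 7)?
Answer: 377/3 ≈ 125.67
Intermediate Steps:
N = -⅑ (N = 1/(-9) = -⅑ ≈ -0.11111)
(N*39)*(-29) = -⅑*39*(-29) = -13/3*(-29) = 377/3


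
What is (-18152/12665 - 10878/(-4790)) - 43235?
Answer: -262281558546/6066535 ≈ -43234.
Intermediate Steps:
(-18152/12665 - 10878/(-4790)) - 43235 = (-18152*1/12665 - 10878*(-1/4790)) - 43235 = (-18152/12665 + 5439/2395) - 43235 = 5082179/6066535 - 43235 = -262281558546/6066535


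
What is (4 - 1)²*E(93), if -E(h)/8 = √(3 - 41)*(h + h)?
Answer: -13392*I*√38 ≈ -82554.0*I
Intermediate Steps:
E(h) = -16*I*h*√38 (E(h) = -8*√(3 - 41)*(h + h) = -8*√(-38)*2*h = -8*I*√38*2*h = -16*I*h*√38)
(4 - 1)²*E(93) = (4 - 1)²*(-16*I*93*√38) = 3²*(-1488*I*√38) = 9*(-1488*I*√38) = -13392*I*√38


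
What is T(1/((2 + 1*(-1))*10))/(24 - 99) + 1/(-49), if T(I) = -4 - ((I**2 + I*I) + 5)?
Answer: 18349/183750 ≈ 0.099859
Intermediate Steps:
T(I) = -9 - 2*I**2 (T(I) = -4 - ((I**2 + I**2) + 5) = -4 - (2*I**2 + 5) = -4 - (5 + 2*I**2) = -4 + (-5 - 2*I**2) = -9 - 2*I**2)
T(1/((2 + 1*(-1))*10))/(24 - 99) + 1/(-49) = (-9 - 2*1/(100*(2 + 1*(-1))**2))/(24 - 99) + 1/(-49) = (-9 - 2*1/(100*(2 - 1)**2))/(-75) - 1/49 = -(-9 - 2*((1/10)/1)**2)/75 - 1/49 = -(-9 - 2*(1*(1/10))**2)/75 - 1/49 = -(-9 - 2*(1/10)**2)/75 - 1/49 = -(-9 - 2*1/100)/75 - 1/49 = -(-9 - 1/50)/75 - 1/49 = -1/75*(-451/50) - 1/49 = 451/3750 - 1/49 = 18349/183750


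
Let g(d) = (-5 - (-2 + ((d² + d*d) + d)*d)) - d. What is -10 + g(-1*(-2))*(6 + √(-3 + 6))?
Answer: -160 - 25*√3 ≈ -203.30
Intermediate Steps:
g(d) = -3 - d - d*(d + 2*d²) (g(d) = (-5 - (-2 + ((d² + d²) + d)*d)) - d = (-5 - (-2 + (2*d² + d)*d)) - d = (-5 - (-2 + (d + 2*d²)*d)) - d = (-5 - (-2 + d*(d + 2*d²))) - d = (-5 + (2 - d*(d + 2*d²))) - d = (-3 - d*(d + 2*d²)) - d = -3 - d - d*(d + 2*d²))
-10 + g(-1*(-2))*(6 + √(-3 + 6)) = -10 + (-3 - (-1)*(-2) - (-1*(-2))² - 2*(-1*(-2))³)*(6 + √(-3 + 6)) = -10 + (-3 - 1*2 - 1*2² - 2*2³)*(6 + √3) = -10 + (-3 - 2 - 1*4 - 2*8)*(6 + √3) = -10 + (-3 - 2 - 4 - 16)*(6 + √3) = -10 - 25*(6 + √3) = -10 + (-150 - 25*√3) = -160 - 25*√3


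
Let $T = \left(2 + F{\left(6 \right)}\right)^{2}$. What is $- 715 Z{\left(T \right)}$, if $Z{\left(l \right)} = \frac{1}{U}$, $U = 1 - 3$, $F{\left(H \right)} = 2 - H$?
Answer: $\frac{715}{2} \approx 357.5$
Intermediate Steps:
$U = -2$ ($U = 1 - 3 = -2$)
$T = 4$ ($T = \left(2 + \left(2 - 6\right)\right)^{2} = \left(2 - 4\right)^{2} = \left(-2\right)^{2} = 4$)
$Z{\left(l \right)} = - \frac{1}{2}$ ($Z{\left(l \right)} = \frac{1}{-2} = - \frac{1}{2}$)
$- 715 Z{\left(T \right)} = \left(-715\right) \left(- \frac{1}{2}\right) = \frac{715}{2}$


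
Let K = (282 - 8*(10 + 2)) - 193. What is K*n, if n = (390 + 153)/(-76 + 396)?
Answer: -3801/320 ≈ -11.878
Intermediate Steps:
n = 543/320 ≈ 1.6969
K = -7 (K = (282 - 8*12) - 193 = (282 - 96) - 193 = 186 - 193 = -7)
K*n = -7*543/320 = -3801/320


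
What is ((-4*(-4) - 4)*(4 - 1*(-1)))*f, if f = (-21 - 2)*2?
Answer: -2760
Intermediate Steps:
f = -46 (f = -23*2 = -46)
((-4*(-4) - 4)*(4 - 1*(-1)))*f = ((-4*(-4) - 4)*(4 - 1*(-1)))*(-46) = ((16 - 4)*(4 + 1))*(-46) = (12*5)*(-46) = 60*(-46) = -2760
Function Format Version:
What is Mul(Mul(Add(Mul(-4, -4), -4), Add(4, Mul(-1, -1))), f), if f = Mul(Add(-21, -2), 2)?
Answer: -2760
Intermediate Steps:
f = -46 (f = Mul(-23, 2) = -46)
Mul(Mul(Add(Mul(-4, -4), -4), Add(4, Mul(-1, -1))), f) = Mul(Mul(Add(Mul(-4, -4), -4), Add(4, Mul(-1, -1))), -46) = Mul(Mul(Add(16, -4), Add(4, 1)), -46) = Mul(Mul(12, 5), -46) = Mul(60, -46) = -2760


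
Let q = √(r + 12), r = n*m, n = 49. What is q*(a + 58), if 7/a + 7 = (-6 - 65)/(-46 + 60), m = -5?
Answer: 9704*I*√233/169 ≈ 876.48*I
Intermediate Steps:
a = -98/169 (a = 7/(-7 + (-6 - 65)/(-46 + 60)) = 7/(-7 - 71/14) = 7/(-169/14) = 7*(-14/169) = -98/169 ≈ -0.57988)
r = -245 (r = 49*(-5) = -245)
q = I*√233 (q = √(-245 + 12) = √(-233) = I*√233 ≈ 15.264*I)
q*(a + 58) = (I*√233)*(-98/169 + 58) = (I*√233)*(9704/169) = 9704*I*√233/169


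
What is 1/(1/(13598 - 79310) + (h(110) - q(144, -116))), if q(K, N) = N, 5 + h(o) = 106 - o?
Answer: 65712/7031183 ≈ 0.0093458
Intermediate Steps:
h(o) = 101 - o (h(o) = -5 + (106 - o) = 101 - o)
1/(1/(13598 - 79310) + (h(110) - q(144, -116))) = 1/(1/(13598 - 79310) + ((101 - 1*110) - 1*(-116))) = 1/(1/(-65712) + ((101 - 110) + 116)) = 1/(-1/65712 + (-9 + 116)) = 1/(-1/65712 + 107) = 1/(7031183/65712) = 65712/7031183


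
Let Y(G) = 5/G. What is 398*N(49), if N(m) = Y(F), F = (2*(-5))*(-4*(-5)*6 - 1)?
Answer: -199/119 ≈ -1.6723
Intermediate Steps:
F = -1190 (F = -10*(20*6 - 1) = -10*(120 - 1) = -10*119 = -1190)
N(m) = -1/238 (N(m) = 5/(-1190) = 5*(-1/1190) = -1/238)
398*N(49) = 398*(-1/238) = -199/119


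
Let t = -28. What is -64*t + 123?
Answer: 1915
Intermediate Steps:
-64*t + 123 = -64*(-28) + 123 = 1792 + 123 = 1915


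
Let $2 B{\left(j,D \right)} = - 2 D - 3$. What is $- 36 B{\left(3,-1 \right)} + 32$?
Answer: $50$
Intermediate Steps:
$B{\left(j,D \right)} = - \frac{3}{2} - D$ ($B{\left(j,D \right)} = \frac{- 2 D - 3}{2} = \frac{-3 - 2 D}{2} = - \frac{3}{2} - D$)
$- 36 B{\left(3,-1 \right)} + 32 = - 36 \left(- \frac{3}{2} - -1\right) + 32 = - 36 \left(- \frac{3}{2} + 1\right) + 32 = \left(-36\right) \left(- \frac{1}{2}\right) + 32 = 18 + 32 = 50$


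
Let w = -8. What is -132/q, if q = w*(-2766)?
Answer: -11/1844 ≈ -0.0059653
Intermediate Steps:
q = 22128 (q = -8*(-2766) = 22128)
-132/q = -132/22128 = -132*1/22128 = -11/1844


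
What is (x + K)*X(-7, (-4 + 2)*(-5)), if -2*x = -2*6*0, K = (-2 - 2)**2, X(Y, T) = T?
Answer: 160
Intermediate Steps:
K = 16 (K = (-4)**2 = 16)
x = 0 (x = -(-2*6)*0/2 = -(-6)*0 = -1/2*0 = 0)
(x + K)*X(-7, (-4 + 2)*(-5)) = (0 + 16)*((-4 + 2)*(-5)) = 16*(-2*(-5)) = 16*10 = 160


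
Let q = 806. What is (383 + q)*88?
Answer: 104632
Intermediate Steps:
(383 + q)*88 = (383 + 806)*88 = 1189*88 = 104632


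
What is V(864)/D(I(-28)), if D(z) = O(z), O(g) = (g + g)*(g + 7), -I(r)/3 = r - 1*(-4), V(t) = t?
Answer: 6/79 ≈ 0.075949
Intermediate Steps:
I(r) = -12 - 3*r (I(r) = -3*(r - 1*(-4)) = -3*(r + 4) = -3*(4 + r) = -12 - 3*r)
O(g) = 2*g*(7 + g) (O(g) = (2*g)*(7 + g) = 2*g*(7 + g))
D(z) = 2*z*(7 + z)
V(864)/D(I(-28)) = 864/((2*(-12 - 3*(-28))*(7 + (-12 - 3*(-28))))) = 864/((2*(-12 + 84)*(7 + (-12 + 84)))) = 864/((2*72*(7 + 72))) = 864/((2*72*79)) = 864/11376 = 864*(1/11376) = 6/79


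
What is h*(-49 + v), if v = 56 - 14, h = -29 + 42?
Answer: -91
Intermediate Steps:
h = 13
v = 42
h*(-49 + v) = 13*(-49 + 42) = 13*(-7) = -91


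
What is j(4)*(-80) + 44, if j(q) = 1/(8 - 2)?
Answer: 92/3 ≈ 30.667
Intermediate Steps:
j(q) = ⅙ (j(q) = 1/6 = ⅙)
j(4)*(-80) + 44 = (⅙)*(-80) + 44 = -40/3 + 44 = 92/3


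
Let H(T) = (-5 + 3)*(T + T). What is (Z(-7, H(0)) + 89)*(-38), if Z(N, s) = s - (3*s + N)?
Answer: -3648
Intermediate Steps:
H(T) = -4*T
Z(N, s) = -N - 2*s (Z(N, s) = s - (N + 3*s) = s + (-N - 3*s) = -N - 2*s)
(Z(-7, H(0)) + 89)*(-38) = ((-1*(-7) - (-8)*0) + 89)*(-38) = ((7 - 2*0) + 89)*(-38) = ((7 + 0) + 89)*(-38) = (7 + 89)*(-38) = 96*(-38) = -3648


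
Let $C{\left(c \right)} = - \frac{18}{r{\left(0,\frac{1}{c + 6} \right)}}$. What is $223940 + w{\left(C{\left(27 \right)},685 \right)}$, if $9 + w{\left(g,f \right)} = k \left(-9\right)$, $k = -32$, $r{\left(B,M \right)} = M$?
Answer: $224219$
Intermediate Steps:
$C{\left(c \right)} = -108 - 18 c$ ($C{\left(c \right)} = - \frac{18}{\frac{1}{c + 6}} = - \frac{18}{\frac{1}{6 + c}} = - 18 \left(6 + c\right) = -108 - 18 c$)
$w{\left(g,f \right)} = 279$ ($w{\left(g,f \right)} = -9 - -288 = -9 + 288 = 279$)
$223940 + w{\left(C{\left(27 \right)},685 \right)} = 223940 + 279 = 224219$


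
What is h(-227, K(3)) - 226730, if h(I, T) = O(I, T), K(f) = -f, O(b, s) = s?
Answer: -226733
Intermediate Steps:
h(I, T) = T
h(-227, K(3)) - 226730 = -1*3 - 226730 = -3 - 226730 = -226733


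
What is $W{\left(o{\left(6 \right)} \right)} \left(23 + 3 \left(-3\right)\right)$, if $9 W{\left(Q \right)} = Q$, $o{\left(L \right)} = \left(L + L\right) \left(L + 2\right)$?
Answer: $\frac{448}{3} \approx 149.33$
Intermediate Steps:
$o{\left(L \right)} = 2 L \left(2 + L\right)$
$W{\left(Q \right)} = \frac{Q}{9}$
$W{\left(o{\left(6 \right)} \right)} \left(23 + 3 \left(-3\right)\right) = \frac{2 \cdot 6 \left(2 + 6\right)}{9} \left(23 + 3 \left(-3\right)\right) = \frac{2 \cdot 6 \cdot 8}{9} \left(23 - 9\right) = \frac{1}{9} \cdot 96 \cdot 14 = \frac{32}{3} \cdot 14 = \frac{448}{3}$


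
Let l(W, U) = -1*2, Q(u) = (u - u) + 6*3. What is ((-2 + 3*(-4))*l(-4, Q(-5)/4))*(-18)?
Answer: -504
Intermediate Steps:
Q(u) = 18 (Q(u) = 0 + 18 = 18)
l(W, U) = -2
((-2 + 3*(-4))*l(-4, Q(-5)/4))*(-18) = ((-2 + 3*(-4))*(-2))*(-18) = ((-2 - 12)*(-2))*(-18) = -14*(-2)*(-18) = 28*(-18) = -504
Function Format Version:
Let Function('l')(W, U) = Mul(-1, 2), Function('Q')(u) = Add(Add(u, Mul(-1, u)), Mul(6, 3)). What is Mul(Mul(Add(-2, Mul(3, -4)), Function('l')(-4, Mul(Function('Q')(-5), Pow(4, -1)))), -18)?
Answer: -504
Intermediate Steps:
Function('Q')(u) = 18 (Function('Q')(u) = Add(0, 18) = 18)
Function('l')(W, U) = -2
Mul(Mul(Add(-2, Mul(3, -4)), Function('l')(-4, Mul(Function('Q')(-5), Pow(4, -1)))), -18) = Mul(Mul(Add(-2, Mul(3, -4)), -2), -18) = Mul(Mul(Add(-2, -12), -2), -18) = Mul(Mul(-14, -2), -18) = Mul(28, -18) = -504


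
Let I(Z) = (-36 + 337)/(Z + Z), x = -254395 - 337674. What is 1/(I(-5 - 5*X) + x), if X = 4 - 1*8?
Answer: -30/17761769 ≈ -1.6890e-6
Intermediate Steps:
x = -592069
X = -4 (X = 4 - 8 = -4)
I(Z) = 301/(2*Z) (I(Z) = 301/((2*Z)) = 301*(1/(2*Z)) = 301/(2*Z))
1/(I(-5 - 5*X) + x) = 1/(301/(2*(-5 - 5*(-4))) - 592069) = 1/(301/(2*(-5 + 20)) - 592069) = 1/((301/2)/15 - 592069) = 1/((301/2)*(1/15) - 592069) = 1/(301/30 - 592069) = 1/(-17761769/30) = -30/17761769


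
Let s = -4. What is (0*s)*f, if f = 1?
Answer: 0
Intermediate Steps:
(0*s)*f = (0*(-4))*1 = 0*1 = 0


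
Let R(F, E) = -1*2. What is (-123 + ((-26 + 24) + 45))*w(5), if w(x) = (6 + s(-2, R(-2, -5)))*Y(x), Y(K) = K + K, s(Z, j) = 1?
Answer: -5600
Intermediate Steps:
R(F, E) = -2
Y(K) = 2*K
w(x) = 14*x (w(x) = (6 + 1)*(2*x) = 7*(2*x) = 14*x)
(-123 + ((-26 + 24) + 45))*w(5) = (-123 + ((-26 + 24) + 45))*(14*5) = (-123 + (-2 + 45))*70 = (-123 + 43)*70 = -80*70 = -5600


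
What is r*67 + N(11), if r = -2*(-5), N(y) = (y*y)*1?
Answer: 791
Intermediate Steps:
N(y) = y² (N(y) = y²*1 = y²)
r = 10
r*67 + N(11) = 10*67 + 11² = 670 + 121 = 791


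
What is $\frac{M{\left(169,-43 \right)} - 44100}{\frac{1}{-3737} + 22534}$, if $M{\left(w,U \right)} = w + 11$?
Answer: $- \frac{164129040}{84209557} \approx -1.9491$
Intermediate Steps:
$M{\left(w,U \right)} = 11 + w$
$\frac{M{\left(169,-43 \right)} - 44100}{\frac{1}{-3737} + 22534} = \frac{\left(11 + 169\right) - 44100}{\frac{1}{-3737} + 22534} = \frac{180 - 44100}{- \frac{1}{3737} + 22534} = - \frac{43920}{\frac{84209557}{3737}} = \left(-43920\right) \frac{3737}{84209557} = - \frac{164129040}{84209557}$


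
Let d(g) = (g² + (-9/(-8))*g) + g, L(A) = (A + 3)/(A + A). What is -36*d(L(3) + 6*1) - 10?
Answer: -4619/2 ≈ -2309.5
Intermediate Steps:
L(A) = (3 + A)/(2*A) (L(A) = (3 + A)/((2*A)) = (3 + A)*(1/(2*A)) = (3 + A)/(2*A))
d(g) = g² + 17*g/8 (d(g) = (g² + (-9*(-⅛))*g) + g = (g² + 9*g/8) + g = g² + 17*g/8)
-36*d(L(3) + 6*1) - 10 = -9*((½)*(3 + 3)/3 + 6*1)*(17 + 8*((½)*(3 + 3)/3 + 6*1))/2 - 10 = -9*((½)*(⅓)*6 + 6)*(17 + 8*((½)*(⅓)*6 + 6))/2 - 10 = -9*(1 + 6)*(17 + 8*(1 + 6))/2 - 10 = -9*7*(17 + 8*7)/2 - 10 = -9*7*(17 + 56)/2 - 10 = -9*7*73/2 - 10 = -36*511/8 - 10 = -4599/2 - 10 = -4619/2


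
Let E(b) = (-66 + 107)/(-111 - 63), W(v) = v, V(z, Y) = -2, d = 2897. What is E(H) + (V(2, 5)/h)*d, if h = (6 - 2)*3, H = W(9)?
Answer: -14009/29 ≈ -483.07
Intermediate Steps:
H = 9
h = 12 (h = 4*3 = 12)
E(b) = -41/174 (E(b) = 41/(-174) = 41*(-1/174) = -41/174)
E(H) + (V(2, 5)/h)*d = -41/174 - 2/12*2897 = -41/174 - 2*1/12*2897 = -41/174 - 1/6*2897 = -41/174 - 2897/6 = -14009/29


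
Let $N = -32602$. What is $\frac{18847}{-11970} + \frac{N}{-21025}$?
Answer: $- \frac{1202447}{50333850} \approx -0.023889$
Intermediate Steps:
$\frac{18847}{-11970} + \frac{N}{-21025} = \frac{18847}{-11970} - \frac{32602}{-21025} = 18847 \left(- \frac{1}{11970}\right) - - \frac{32602}{21025} = - \frac{18847}{11970} + \frac{32602}{21025} = - \frac{1202447}{50333850}$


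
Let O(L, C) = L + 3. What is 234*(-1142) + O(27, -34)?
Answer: -267198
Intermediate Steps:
O(L, C) = 3 + L
234*(-1142) + O(27, -34) = 234*(-1142) + (3 + 27) = -267228 + 30 = -267198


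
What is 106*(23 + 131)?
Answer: 16324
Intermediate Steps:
106*(23 + 131) = 106*154 = 16324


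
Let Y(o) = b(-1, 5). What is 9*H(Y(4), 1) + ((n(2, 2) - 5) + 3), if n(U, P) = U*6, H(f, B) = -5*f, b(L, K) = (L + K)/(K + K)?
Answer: -8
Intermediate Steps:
b(L, K) = (K + L)/(2*K) (b(L, K) = (K + L)/((2*K)) = (K + L)*(1/(2*K)) = (K + L)/(2*K))
Y(o) = ⅖ (Y(o) = (½)*(5 - 1)/5 = (½)*(⅕)*4 = ⅖)
n(U, P) = 6*U
9*H(Y(4), 1) + ((n(2, 2) - 5) + 3) = 9*(-5*⅖) + ((6*2 - 5) + 3) = 9*(-2) + ((12 - 5) + 3) = -18 + (7 + 3) = -18 + 10 = -8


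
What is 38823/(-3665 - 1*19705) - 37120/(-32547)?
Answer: -6948733/13344270 ≈ -0.52073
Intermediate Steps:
38823/(-3665 - 1*19705) - 37120/(-32547) = 38823/(-3665 - 19705) - 37120*(-1/32547) = 38823/(-23370) + 37120/32547 = 38823*(-1/23370) + 37120/32547 = -12941/7790 + 37120/32547 = -6948733/13344270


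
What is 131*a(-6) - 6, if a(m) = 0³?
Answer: -6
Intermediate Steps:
a(m) = 0
131*a(-6) - 6 = 131*0 - 6 = 0 - 6 = -6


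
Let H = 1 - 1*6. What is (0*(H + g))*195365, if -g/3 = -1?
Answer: 0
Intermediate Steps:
g = 3 (g = -3*(-1) = 3)
H = -5 (H = 1 - 6 = -5)
(0*(H + g))*195365 = (0*(-5 + 3))*195365 = (0*(-2))*195365 = 0*195365 = 0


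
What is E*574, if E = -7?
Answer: -4018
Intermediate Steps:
E*574 = -7*574 = -4018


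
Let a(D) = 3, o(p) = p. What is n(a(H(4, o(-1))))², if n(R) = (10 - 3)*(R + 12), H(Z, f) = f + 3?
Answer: 11025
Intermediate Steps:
H(Z, f) = 3 + f
n(R) = 84 + 7*R (n(R) = 7*(12 + R) = 84 + 7*R)
n(a(H(4, o(-1))))² = (84 + 7*3)² = (84 + 21)² = 105² = 11025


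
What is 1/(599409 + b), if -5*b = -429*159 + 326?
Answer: 1/612986 ≈ 1.6314e-6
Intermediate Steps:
b = 13577 (b = -(-429*159 + 326)/5 = -(-68211 + 326)/5 = -⅕*(-67885) = 13577)
1/(599409 + b) = 1/(599409 + 13577) = 1/612986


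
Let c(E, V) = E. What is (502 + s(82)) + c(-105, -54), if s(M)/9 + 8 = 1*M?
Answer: 1063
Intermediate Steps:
s(M) = -72 + 9*M (s(M) = -72 + 9*(1*M) = -72 + 9*M)
(502 + s(82)) + c(-105, -54) = (502 + (-72 + 9*82)) - 105 = (502 + (-72 + 738)) - 105 = (502 + 666) - 105 = 1168 - 105 = 1063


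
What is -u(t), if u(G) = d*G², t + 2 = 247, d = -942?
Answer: 56543550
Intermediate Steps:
t = 245 (t = -2 + 247 = 245)
u(G) = -942*G²
-u(t) = -(-942)*245² = -(-942)*60025 = -1*(-56543550) = 56543550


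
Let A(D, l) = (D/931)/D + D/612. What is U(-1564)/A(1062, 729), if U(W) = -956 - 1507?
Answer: -25987934/18321 ≈ -1418.5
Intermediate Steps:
U(W) = -2463
A(D, l) = 1/931 + D/612 (A(D, l) = (D*(1/931))/D + D*(1/612) = (D/931)/D + D/612 = 1/931 + D/612)
U(-1564)/A(1062, 729) = -2463/(1/931 + (1/612)*1062) = -2463/(1/931 + 59/34) = -2463/54963/31654 = -2463*31654/54963 = -25987934/18321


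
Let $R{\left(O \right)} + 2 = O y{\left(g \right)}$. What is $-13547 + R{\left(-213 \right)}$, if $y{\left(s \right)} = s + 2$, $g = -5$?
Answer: $-12910$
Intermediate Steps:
$y{\left(s \right)} = 2 + s$
$R{\left(O \right)} = -2 - 3 O$ ($R{\left(O \right)} = -2 + O \left(2 - 5\right) = -2 + O \left(-3\right) = -2 - 3 O$)
$-13547 + R{\left(-213 \right)} = -13547 - -637 = -13547 + \left(-2 + 639\right) = -13547 + 637 = -12910$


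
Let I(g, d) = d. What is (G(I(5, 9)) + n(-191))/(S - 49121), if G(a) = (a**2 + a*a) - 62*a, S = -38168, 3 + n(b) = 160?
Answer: 239/87289 ≈ 0.0027380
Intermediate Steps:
n(b) = 157 (n(b) = -3 + 160 = 157)
G(a) = -62*a + 2*a**2 (G(a) = (a**2 + a**2) - 62*a = 2*a**2 - 62*a = -62*a + 2*a**2)
(G(I(5, 9)) + n(-191))/(S - 49121) = (2*9*(-31 + 9) + 157)/(-38168 - 49121) = (2*9*(-22) + 157)/(-87289) = (-396 + 157)*(-1/87289) = -239*(-1/87289) = 239/87289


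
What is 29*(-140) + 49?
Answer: -4011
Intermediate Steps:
29*(-140) + 49 = -4060 + 49 = -4011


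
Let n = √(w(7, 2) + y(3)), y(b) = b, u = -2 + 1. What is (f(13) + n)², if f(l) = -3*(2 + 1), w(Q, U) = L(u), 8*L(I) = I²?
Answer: 673/8 - 45*√2/2 ≈ 52.305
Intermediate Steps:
u = -1
L(I) = I²/8
w(Q, U) = ⅛ (w(Q, U) = (⅛)*(-1)² = (⅛)*1 = ⅛)
n = 5*√2/4 (n = √(⅛ + 3) = √(25/8) = 5*√2/4 ≈ 1.7678)
f(l) = -9 (f(l) = -3*3 = -9)
(f(13) + n)² = (-9 + 5*√2/4)²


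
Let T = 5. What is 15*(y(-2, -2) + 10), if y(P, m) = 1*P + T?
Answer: 195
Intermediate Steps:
y(P, m) = 5 + P (y(P, m) = 1*P + 5 = P + 5 = 5 + P)
15*(y(-2, -2) + 10) = 15*((5 - 2) + 10) = 15*(3 + 10) = 15*13 = 195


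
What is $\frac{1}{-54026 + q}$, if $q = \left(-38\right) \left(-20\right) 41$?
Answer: $- \frac{1}{22866} \approx -4.3733 \cdot 10^{-5}$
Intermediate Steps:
$q = 31160$ ($q = 760 \cdot 41 = 31160$)
$\frac{1}{-54026 + q} = \frac{1}{-54026 + 31160} = \frac{1}{-22866} = - \frac{1}{22866}$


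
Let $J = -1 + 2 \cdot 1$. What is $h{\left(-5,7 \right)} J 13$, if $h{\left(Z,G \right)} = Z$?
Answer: $-65$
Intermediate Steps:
$J = 1$ ($J = -1 + 2 = 1$)
$h{\left(-5,7 \right)} J 13 = \left(-5\right) 1 \cdot 13 = \left(-5\right) 13 = -65$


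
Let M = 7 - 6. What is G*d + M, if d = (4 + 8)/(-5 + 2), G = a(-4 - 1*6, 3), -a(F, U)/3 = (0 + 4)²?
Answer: 193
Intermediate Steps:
a(F, U) = -48 (a(F, U) = -3*(0 + 4)² = -3*4² = -3*16 = -48)
G = -48
d = -4 (d = 12/(-3) = 12*(-⅓) = -4)
M = 1
G*d + M = -48*(-4) + 1 = 192 + 1 = 193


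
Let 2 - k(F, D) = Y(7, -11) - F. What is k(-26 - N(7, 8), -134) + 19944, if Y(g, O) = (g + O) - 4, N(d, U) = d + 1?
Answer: 19920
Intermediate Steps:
N(d, U) = 1 + d
Y(g, O) = -4 + O + g (Y(g, O) = (O + g) - 4 = -4 + O + g)
k(F, D) = 10 + F (k(F, D) = 2 - ((-4 - 11 + 7) - F) = 2 - (-8 - F) = 2 + (8 + F) = 10 + F)
k(-26 - N(7, 8), -134) + 19944 = (10 + (-26 - (1 + 7))) + 19944 = (10 + (-26 - 1*8)) + 19944 = (10 + (-26 - 8)) + 19944 = (10 - 34) + 19944 = -24 + 19944 = 19920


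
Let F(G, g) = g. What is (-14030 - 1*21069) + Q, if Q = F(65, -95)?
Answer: -35194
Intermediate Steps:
Q = -95
(-14030 - 1*21069) + Q = (-14030 - 1*21069) - 95 = (-14030 - 21069) - 95 = -35099 - 95 = -35194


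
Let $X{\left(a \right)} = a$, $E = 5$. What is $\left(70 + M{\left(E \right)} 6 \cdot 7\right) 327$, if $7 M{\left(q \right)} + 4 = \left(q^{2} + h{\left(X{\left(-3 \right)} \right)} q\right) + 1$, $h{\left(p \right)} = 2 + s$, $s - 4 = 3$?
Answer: $154344$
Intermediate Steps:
$s = 7$ ($s = 4 + 3 = 7$)
$h{\left(p \right)} = 9$ ($h{\left(p \right)} = 2 + 7 = 9$)
$M{\left(q \right)} = - \frac{3}{7} + \frac{q^{2}}{7} + \frac{9 q}{7}$ ($M{\left(q \right)} = - \frac{4}{7} + \frac{\left(q^{2} + 9 q\right) + 1}{7} = - \frac{4}{7} + \frac{1 + q^{2} + 9 q}{7} = - \frac{4}{7} + \left(\frac{1}{7} + \frac{q^{2}}{7} + \frac{9 q}{7}\right) = - \frac{3}{7} + \frac{q^{2}}{7} + \frac{9 q}{7}$)
$\left(70 + M{\left(E \right)} 6 \cdot 7\right) 327 = \left(70 + \left(- \frac{3}{7} + \frac{5^{2}}{7} + \frac{9}{7} \cdot 5\right) 6 \cdot 7\right) 327 = \left(70 + \left(- \frac{3}{7} + \frac{1}{7} \cdot 25 + \frac{45}{7}\right) 6 \cdot 7\right) 327 = \left(70 + \left(- \frac{3}{7} + \frac{25}{7} + \frac{45}{7}\right) 6 \cdot 7\right) 327 = \left(70 + \frac{67}{7} \cdot 6 \cdot 7\right) 327 = \left(70 + \frac{402}{7} \cdot 7\right) 327 = \left(70 + 402\right) 327 = 472 \cdot 327 = 154344$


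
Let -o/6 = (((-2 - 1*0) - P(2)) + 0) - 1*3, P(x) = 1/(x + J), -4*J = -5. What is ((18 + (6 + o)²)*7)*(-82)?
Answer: -140690844/169 ≈ -8.3249e+5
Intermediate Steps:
J = 5/4 (J = -¼*(-5) = 5/4 ≈ 1.2500)
P(x) = 1/(5/4 + x) (P(x) = 1/(x + 5/4) = 1/(5/4 + x))
o = 414/13 (o = -6*((((-2 - 1*0) - 4/(5 + 4*2)) + 0) - 1*3) = -6*((((-2 + 0) - 4/(5 + 8)) + 0) - 3) = -6*(((-2 - 4/13) + 0) - 3) = -6*((-30/13 + 0) - 3) = -6*(-30/13 - 3) = -6*(-69/13) = 414/13 ≈ 31.846)
((18 + (6 + o)²)*7)*(-82) = ((18 + (6 + 414/13)²)*7)*(-82) = ((18 + (492/13)²)*7)*(-82) = ((18 + 242064/169)*7)*(-82) = ((245106/169)*7)*(-82) = (1715742/169)*(-82) = -140690844/169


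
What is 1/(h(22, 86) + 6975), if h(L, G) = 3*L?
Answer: 1/7041 ≈ 0.00014203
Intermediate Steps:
1/(h(22, 86) + 6975) = 1/(3*22 + 6975) = 1/(66 + 6975) = 1/7041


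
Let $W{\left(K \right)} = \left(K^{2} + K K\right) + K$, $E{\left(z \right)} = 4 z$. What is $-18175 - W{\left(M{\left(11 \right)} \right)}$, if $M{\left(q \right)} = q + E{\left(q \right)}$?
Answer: $-24280$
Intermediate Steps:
$M{\left(q \right)} = 5 q$ ($M{\left(q \right)} = q + 4 q = 5 q$)
$W{\left(K \right)} = K + 2 K^{2}$ ($W{\left(K \right)} = \left(K^{2} + K^{2}\right) + K = 2 K^{2} + K = K + 2 K^{2}$)
$-18175 - W{\left(M{\left(11 \right)} \right)} = -18175 - 5 \cdot 11 \left(1 + 2 \cdot 5 \cdot 11\right) = -18175 - 55 \left(1 + 2 \cdot 55\right) = -18175 - 55 \left(1 + 110\right) = -18175 - 55 \cdot 111 = -18175 - 6105 = -24280$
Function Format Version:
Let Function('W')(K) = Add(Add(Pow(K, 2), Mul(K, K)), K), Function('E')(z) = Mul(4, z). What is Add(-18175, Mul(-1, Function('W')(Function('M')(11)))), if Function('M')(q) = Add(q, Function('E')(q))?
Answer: -24280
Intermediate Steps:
Function('M')(q) = Mul(5, q) (Function('M')(q) = Add(q, Mul(4, q)) = Mul(5, q))
Function('W')(K) = Add(K, Mul(2, Pow(K, 2))) (Function('W')(K) = Add(Add(Pow(K, 2), Pow(K, 2)), K) = Add(Mul(2, Pow(K, 2)), K) = Add(K, Mul(2, Pow(K, 2))))
Add(-18175, Mul(-1, Function('W')(Function('M')(11)))) = Add(-18175, Mul(-1, Mul(Mul(5, 11), Add(1, Mul(2, Mul(5, 11)))))) = Add(-18175, Mul(-1, Mul(55, Add(1, Mul(2, 55))))) = Add(-18175, Mul(-1, Mul(55, Add(1, 110)))) = Add(-18175, Mul(-1, Mul(55, 111))) = Add(-18175, Mul(-1, 6105)) = Add(-18175, -6105) = -24280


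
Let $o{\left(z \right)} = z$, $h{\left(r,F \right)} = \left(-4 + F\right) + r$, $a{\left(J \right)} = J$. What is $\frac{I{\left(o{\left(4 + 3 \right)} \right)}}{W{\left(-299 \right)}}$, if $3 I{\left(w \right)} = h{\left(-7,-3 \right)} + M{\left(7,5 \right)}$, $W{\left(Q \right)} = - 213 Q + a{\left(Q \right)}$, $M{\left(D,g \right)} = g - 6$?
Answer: $- \frac{5}{63388} \approx -7.8879 \cdot 10^{-5}$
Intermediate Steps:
$h{\left(r,F \right)} = -4 + F + r$
$M{\left(D,g \right)} = -6 + g$
$W{\left(Q \right)} = - 212 Q$ ($W{\left(Q \right)} = - 213 Q + Q = - 212 Q$)
$I{\left(w \right)} = -5$ ($I{\left(w \right)} = \frac{\left(-4 - 3 - 7\right) + \left(-6 + 5\right)}{3} = \frac{-14 - 1}{3} = \frac{1}{3} \left(-15\right) = -5$)
$\frac{I{\left(o{\left(4 + 3 \right)} \right)}}{W{\left(-299 \right)}} = - \frac{5}{\left(-212\right) \left(-299\right)} = - \frac{5}{63388}$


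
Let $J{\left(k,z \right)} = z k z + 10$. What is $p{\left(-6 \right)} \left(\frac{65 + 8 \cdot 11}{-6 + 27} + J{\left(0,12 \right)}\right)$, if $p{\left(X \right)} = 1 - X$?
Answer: $121$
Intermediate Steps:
$J{\left(k,z \right)} = 10 + k z^{2}$ ($J{\left(k,z \right)} = k z z + 10 = k z^{2} + 10 = 10 + k z^{2}$)
$p{\left(-6 \right)} \left(\frac{65 + 8 \cdot 11}{-6 + 27} + J{\left(0,12 \right)}\right) = \left(1 - -6\right) \left(\frac{65 + 8 \cdot 11}{-6 + 27} + \left(10 + 0 \cdot 12^{2}\right)\right) = \left(1 + 6\right) \left(\frac{65 + 88}{21} + \left(10 + 0 \cdot 144\right)\right) = 7 \left(153 \cdot \frac{1}{21} + \left(10 + 0\right)\right) = 7 \left(\frac{51}{7} + 10\right) = 7 \cdot \frac{121}{7} = 121$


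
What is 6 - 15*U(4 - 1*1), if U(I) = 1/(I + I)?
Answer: 7/2 ≈ 3.5000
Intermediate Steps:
U(I) = 1/(2*I)
6 - 15*U(4 - 1*1) = 6 - 15/(2*(4 - 1*1)) = 6 - 15/(2*(4 - 1)) = 6 - 15/(2*3) = 6 - 15*⅙ = 6 - 5/2 = 7/2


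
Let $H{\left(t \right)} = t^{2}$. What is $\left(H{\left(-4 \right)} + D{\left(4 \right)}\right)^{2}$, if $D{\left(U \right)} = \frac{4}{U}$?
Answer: $289$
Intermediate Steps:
$\left(H{\left(-4 \right)} + D{\left(4 \right)}\right)^{2} = \left(\left(-4\right)^{2} + \frac{4}{4}\right)^{2} = \left(16 + 4 \cdot \frac{1}{4}\right)^{2} = \left(16 + 1\right)^{2} = 17^{2} = 289$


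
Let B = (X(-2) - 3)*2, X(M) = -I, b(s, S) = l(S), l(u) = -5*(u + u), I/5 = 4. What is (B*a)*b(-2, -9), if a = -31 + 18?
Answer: 53820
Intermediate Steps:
I = 20 (I = 5*4 = 20)
l(u) = -10*u
b(s, S) = -10*S
a = -13
X(M) = -20 (X(M) = -1*20 = -20)
B = -46 (B = (-20 - 3)*2 = -23*2 = -46)
(B*a)*b(-2, -9) = (-46*(-13))*(-10*(-9)) = 598*90 = 53820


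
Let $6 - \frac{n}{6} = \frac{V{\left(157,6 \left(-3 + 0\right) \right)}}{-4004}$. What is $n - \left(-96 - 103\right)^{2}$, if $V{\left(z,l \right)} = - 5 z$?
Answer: $- \frac{79211485}{2002} \approx -39566.0$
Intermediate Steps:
$n = \frac{69717}{2002}$ ($n = 36 - 6 \frac{\left(-5\right) 157}{-4004} = 36 - 6 \left(\left(-785\right) \left(- \frac{1}{4004}\right)\right) = 36 - \frac{2355}{2002} = \frac{69717}{2002} \approx 34.824$)
$n - \left(-96 - 103\right)^{2} = \frac{69717}{2002} - \left(-96 - 103\right)^{2} = \frac{69717}{2002} - \left(-199\right)^{2} = \frac{69717}{2002} - 39601 = - \frac{79211485}{2002}$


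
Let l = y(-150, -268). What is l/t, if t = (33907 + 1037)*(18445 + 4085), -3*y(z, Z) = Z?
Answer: 67/590466240 ≈ 1.1347e-7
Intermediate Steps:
y(z, Z) = -Z/3
t = 787288320 (t = 34944*22530 = 787288320)
l = 268/3 (l = -⅓*(-268) = 268/3 ≈ 89.333)
l/t = (268/3)/787288320 = (268/3)*(1/787288320) = 67/590466240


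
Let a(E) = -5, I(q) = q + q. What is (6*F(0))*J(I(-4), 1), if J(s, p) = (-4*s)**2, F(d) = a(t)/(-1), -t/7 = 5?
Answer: 30720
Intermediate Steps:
t = -35 (t = -7*5 = -35)
I(q) = 2*q
F(d) = 5 (F(d) = -5/(-1) = -5*(-1) = 5)
J(s, p) = 16*s**2
(6*F(0))*J(I(-4), 1) = (6*5)*(16*(2*(-4))**2) = 30*(16*(-8)**2) = 30*(16*64) = 30*1024 = 30720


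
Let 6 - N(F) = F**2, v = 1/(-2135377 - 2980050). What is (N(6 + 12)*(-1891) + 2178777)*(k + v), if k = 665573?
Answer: 9465430002543487050/5115427 ≈ 1.8504e+12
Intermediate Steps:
v = -1/5115427 (v = 1/(-5115427) = -1/5115427 ≈ -1.9549e-7)
N(F) = 6 - F**2
(N(6 + 12)*(-1891) + 2178777)*(k + v) = ((6 - (6 + 12)**2)*(-1891) + 2178777)*(665573 - 1/5115427) = ((6 - 1*18**2)*(-1891) + 2178777)*(3404690094670/5115427) = ((6 - 1*324)*(-1891) + 2178777)*(3404690094670/5115427) = ((6 - 324)*(-1891) + 2178777)*(3404690094670/5115427) = (-318*(-1891) + 2178777)*(3404690094670/5115427) = (601338 + 2178777)*(3404690094670/5115427) = 2780115*(3404690094670/5115427) = 9465430002543487050/5115427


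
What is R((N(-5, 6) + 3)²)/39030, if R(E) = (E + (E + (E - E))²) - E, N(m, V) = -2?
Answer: 1/39030 ≈ 2.5621e-5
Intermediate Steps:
R(E) = E² (R(E) = (E + (E + 0)²) - E = (E + E²) - E = E²)
R((N(-5, 6) + 3)²)/39030 = ((-2 + 3)²)²/39030 = (1²)²*(1/39030) = 1²*(1/39030) = 1*(1/39030) = 1/39030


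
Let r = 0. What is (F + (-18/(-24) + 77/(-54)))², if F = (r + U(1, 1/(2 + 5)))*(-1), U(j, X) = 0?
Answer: 5329/11664 ≈ 0.45688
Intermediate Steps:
F = 0 (F = (0 + 0)*(-1) = 0*(-1) = 0)
(F + (-18/(-24) + 77/(-54)))² = (0 + (-18/(-24) + 77/(-54)))² = (0 + (-18*(-1/24) + 77*(-1/54)))² = (0 + (¾ - 77/54))² = (0 - 73/108)² = (-73/108)² = 5329/11664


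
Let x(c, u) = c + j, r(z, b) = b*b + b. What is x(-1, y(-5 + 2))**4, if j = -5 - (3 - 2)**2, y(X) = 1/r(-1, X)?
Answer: 2401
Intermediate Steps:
r(z, b) = b + b**2 (r(z, b) = b**2 + b = b + b**2)
y(X) = 1/(X*(1 + X))
j = -6 (j = -5 - 1*1**2 = -5 - 1*1 = -5 - 1 = -6)
x(c, u) = -6 + c (x(c, u) = c - 6 = -6 + c)
x(-1, y(-5 + 2))**4 = (-6 - 1)**4 = (-7)**4 = 2401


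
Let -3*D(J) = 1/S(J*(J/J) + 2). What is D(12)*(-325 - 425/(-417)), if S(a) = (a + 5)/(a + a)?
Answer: 3782800/23769 ≈ 159.15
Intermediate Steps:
S(a) = (5 + a)/(2*a) (S(a) = (5 + a)/((2*a)) = (5 + a)*(1/(2*a)) = (5 + a)/(2*a))
D(J) = -2*(2 + J)/(3*(7 + J)) (D(J) = -2*(J*(J/J) + 2)/(5 + (J*(J/J) + 2))/3 = -2*(J*1 + 2)/(5 + (J*1 + 2))/3 = -2*(J + 2)/(5 + (J + 2))/3 = -2*(2 + J)/(5 + (2 + J))/3 = -2*(2 + J)/(7 + J)/3 = -2*(2 + J)/(3*(7 + J)))
D(12)*(-325 - 425/(-417)) = (2*(-2 - 1*12)/(3*(7 + 12)))*(-325 - 425/(-417)) = ((2/3)*(-2 - 12)/19)*(-325 - 425*(-1/417)) = ((2/3)*(1/19)*(-14))*(-325 + 425/417) = -28/57*(-135100/417) = 3782800/23769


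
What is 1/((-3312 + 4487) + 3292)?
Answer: 1/4467 ≈ 0.00022386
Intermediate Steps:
1/((-3312 + 4487) + 3292) = 1/(1175 + 3292) = 1/4467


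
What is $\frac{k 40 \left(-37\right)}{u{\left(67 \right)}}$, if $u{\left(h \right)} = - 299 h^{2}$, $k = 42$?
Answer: $\frac{62160}{1342211} \approx 0.046312$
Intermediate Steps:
$\frac{k 40 \left(-37\right)}{u{\left(67 \right)}} = \frac{42 \cdot 40 \left(-37\right)}{\left(-299\right) 67^{2}} = \frac{1680 \left(-37\right)}{\left(-299\right) 4489} = - \frac{62160}{-1342211} = \left(-62160\right) \left(- \frac{1}{1342211}\right) = \frac{62160}{1342211}$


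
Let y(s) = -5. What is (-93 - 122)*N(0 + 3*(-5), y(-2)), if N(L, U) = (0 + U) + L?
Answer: 4300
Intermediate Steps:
N(L, U) = L + U (N(L, U) = U + L = L + U)
(-93 - 122)*N(0 + 3*(-5), y(-2)) = (-93 - 122)*((0 + 3*(-5)) - 5) = -215*((0 - 15) - 5) = -215*(-15 - 5) = -215*(-20) = 4300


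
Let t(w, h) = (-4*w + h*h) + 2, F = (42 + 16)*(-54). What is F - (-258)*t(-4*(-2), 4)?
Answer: -6744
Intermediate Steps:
F = -3132 (F = 58*(-54) = -3132)
t(w, h) = 2 + h² - 4*w (t(w, h) = (-4*w + h²) + 2 = (h² - 4*w) + 2 = 2 + h² - 4*w)
F - (-258)*t(-4*(-2), 4) = -3132 - (-258)*(2 + 4² - (-16)*(-2)) = -3132 - (-258)*(2 + 16 - 4*8) = -3132 - (-258)*(2 + 16 - 32) = -3132 - (-258)*(-14) = -3132 - 1*3612 = -3132 - 3612 = -6744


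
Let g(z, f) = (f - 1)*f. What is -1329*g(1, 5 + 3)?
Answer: -74424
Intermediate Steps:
g(z, f) = f*(-1 + f) (g(z, f) = (-1 + f)*f = f*(-1 + f))
-1329*g(1, 5 + 3) = -1329*(5 + 3)*(-1 + (5 + 3)) = -10632*(-1 + 8) = -10632*7 = -1329*56 = -74424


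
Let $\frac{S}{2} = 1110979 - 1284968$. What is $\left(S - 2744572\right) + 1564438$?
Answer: $-1528112$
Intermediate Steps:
$S = -347978$ ($S = 2 \left(1110979 - 1284968\right) = 2 \left(-173989\right) = -347978$)
$\left(S - 2744572\right) + 1564438 = \left(-347978 - 2744572\right) + 1564438 = -3092550 + 1564438 = -1528112$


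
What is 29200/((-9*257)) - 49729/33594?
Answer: -365322659/25900974 ≈ -14.105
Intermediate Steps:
29200/((-9*257)) - 49729/33594 = 29200/(-2313) - 49729*1/33594 = 29200*(-1/2313) - 49729/33594 = -29200/2313 - 49729/33594 = -365322659/25900974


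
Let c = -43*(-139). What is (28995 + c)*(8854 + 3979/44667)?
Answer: 1975846042612/6381 ≈ 3.0965e+8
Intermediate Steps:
c = 5977
(28995 + c)*(8854 + 3979/44667) = (28995 + 5977)*(8854 + 3979/44667) = 34972*(8854 + 3979*(1/44667)) = 34972*(8854 + 3979/44667) = 34972*(395485597/44667) = 1975846042612/6381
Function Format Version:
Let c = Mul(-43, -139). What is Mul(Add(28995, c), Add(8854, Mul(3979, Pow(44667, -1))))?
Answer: Rational(1975846042612, 6381) ≈ 3.0965e+8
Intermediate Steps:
c = 5977
Mul(Add(28995, c), Add(8854, Mul(3979, Pow(44667, -1)))) = Mul(Add(28995, 5977), Add(8854, Mul(3979, Pow(44667, -1)))) = Mul(34972, Add(8854, Mul(3979, Rational(1, 44667)))) = Mul(34972, Add(8854, Rational(3979, 44667))) = Mul(34972, Rational(395485597, 44667)) = Rational(1975846042612, 6381)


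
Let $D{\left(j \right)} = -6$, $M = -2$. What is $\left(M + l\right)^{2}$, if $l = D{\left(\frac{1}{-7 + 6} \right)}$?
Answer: $64$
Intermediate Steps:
$l = -6$
$\left(M + l\right)^{2} = \left(-2 - 6\right)^{2} = \left(-8\right)^{2} = 64$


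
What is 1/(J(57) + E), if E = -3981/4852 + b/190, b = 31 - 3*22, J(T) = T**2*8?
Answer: 92188/2396057875 ≈ 3.8475e-5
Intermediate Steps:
J(T) = 8*T**2
b = -35 (b = 31 - 66 = -35)
E = -92621/92188 (E = -3981/4852 - 35/190 = -3981*1/4852 - 35*1/190 = -3981/4852 - 7/38 = -92621/92188 ≈ -1.0047)
1/(J(57) + E) = 1/(8*57**2 - 92621/92188) = 1/(8*3249 - 92621/92188) = 1/(25992 - 92621/92188) = 1/(2396057875/92188) = 92188/2396057875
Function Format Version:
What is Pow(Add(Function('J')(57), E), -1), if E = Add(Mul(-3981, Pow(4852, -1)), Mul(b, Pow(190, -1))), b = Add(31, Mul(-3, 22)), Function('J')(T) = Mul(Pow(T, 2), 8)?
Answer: Rational(92188, 2396057875) ≈ 3.8475e-5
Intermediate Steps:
Function('J')(T) = Mul(8, Pow(T, 2))
b = -35 (b = Add(31, -66) = -35)
E = Rational(-92621, 92188) (E = Add(Mul(-3981, Pow(4852, -1)), Mul(-35, Pow(190, -1))) = Add(Mul(-3981, Rational(1, 4852)), Mul(-35, Rational(1, 190))) = Add(Rational(-3981, 4852), Rational(-7, 38)) = Rational(-92621, 92188) ≈ -1.0047)
Pow(Add(Function('J')(57), E), -1) = Pow(Add(Mul(8, Pow(57, 2)), Rational(-92621, 92188)), -1) = Pow(Add(Mul(8, 3249), Rational(-92621, 92188)), -1) = Pow(Add(25992, Rational(-92621, 92188)), -1) = Pow(Rational(2396057875, 92188), -1) = Rational(92188, 2396057875)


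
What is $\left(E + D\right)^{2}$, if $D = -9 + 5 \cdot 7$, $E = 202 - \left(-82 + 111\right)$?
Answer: $39601$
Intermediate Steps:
$E = 173$ ($E = 202 - 29 = 173$)
$D = 26$ ($D = -9 + 35 = 26$)
$\left(E + D\right)^{2} = \left(173 + 26\right)^{2} = 199^{2} = 39601$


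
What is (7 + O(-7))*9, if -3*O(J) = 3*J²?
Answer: -378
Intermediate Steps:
O(J) = -J²
(7 + O(-7))*9 = (7 - 1*(-7)²)*9 = (7 - 1*49)*9 = (7 - 49)*9 = -42*9 = -378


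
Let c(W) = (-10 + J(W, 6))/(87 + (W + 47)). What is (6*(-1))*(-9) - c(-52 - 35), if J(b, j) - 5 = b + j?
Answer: 2624/47 ≈ 55.830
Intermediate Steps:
J(b, j) = 5 + b + j (J(b, j) = 5 + (b + j) = 5 + b + j)
c(W) = (1 + W)/(134 + W) (c(W) = (-10 + (5 + W + 6))/(87 + (W + 47)) = (-10 + (11 + W))/(87 + (47 + W)) = (1 + W)/(134 + W))
(6*(-1))*(-9) - c(-52 - 35) = (6*(-1))*(-9) - (1 + (-52 - 35))/(134 + (-52 - 35)) = -6*(-9) - (1 - 87)/(134 - 87) = 54 - (-86)/47 = 54 - 1*(-86/47) = 54 + 86/47 = 2624/47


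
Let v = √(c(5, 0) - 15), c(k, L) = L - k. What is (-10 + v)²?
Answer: 80 - 40*I*√5 ≈ 80.0 - 89.443*I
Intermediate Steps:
v = 2*I*√5 (v = √((0 - 1*5) - 15) = √((0 - 5) - 15) = √(-5 - 15) = √(-20) = 2*I*√5 ≈ 4.4721*I)
(-10 + v)² = (-10 + 2*I*√5)²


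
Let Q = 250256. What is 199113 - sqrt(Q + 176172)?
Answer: 199113 - 2*sqrt(106607) ≈ 1.9846e+5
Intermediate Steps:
199113 - sqrt(Q + 176172) = 199113 - sqrt(250256 + 176172) = 199113 - sqrt(426428) = 199113 - 2*sqrt(106607)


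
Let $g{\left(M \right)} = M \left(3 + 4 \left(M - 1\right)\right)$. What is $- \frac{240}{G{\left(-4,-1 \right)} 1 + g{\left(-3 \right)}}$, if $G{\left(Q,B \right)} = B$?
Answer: $- \frac{120}{19} \approx -6.3158$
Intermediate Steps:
$g{\left(M \right)} = M \left(-1 + 4 M\right)$ ($g{\left(M \right)} = M \left(3 + 4 \left(-1 + M\right)\right) = M \left(3 + \left(-4 + 4 M\right)\right) = M \left(-1 + 4 M\right)$)
$- \frac{240}{G{\left(-4,-1 \right)} 1 + g{\left(-3 \right)}} = - \frac{240}{\left(-1\right) 1 - 3 \left(-1 + 4 \left(-3\right)\right)} = - \frac{240}{-1 - 3 \left(-1 - 12\right)} = - \frac{240}{-1 - -39} = - \frac{240}{-1 + 39} = - \frac{240}{38} = \left(-240\right) \frac{1}{38} = - \frac{120}{19}$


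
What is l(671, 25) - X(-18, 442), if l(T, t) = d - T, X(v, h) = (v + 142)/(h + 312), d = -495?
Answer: -439644/377 ≈ -1166.2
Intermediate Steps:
X(v, h) = (142 + v)/(312 + h)
l(T, t) = -495 - T
l(671, 25) - X(-18, 442) = (-495 - 1*671) - (142 - 18)/(312 + 442) = (-495 - 671) - 124/754 = -1166 - 124/754 = -1166 - 1*62/377 = -1166 - 62/377 = -439644/377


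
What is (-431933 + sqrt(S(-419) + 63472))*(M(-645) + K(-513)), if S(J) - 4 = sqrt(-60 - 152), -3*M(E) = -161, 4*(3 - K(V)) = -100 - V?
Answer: 241450547/12 - 559*sqrt(63476 + 2*I*sqrt(53))/12 ≈ 2.0109e+7 - 1.3461*I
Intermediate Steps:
K(V) = 28 + V/4 (K(V) = 3 - (-100 - V)/4 = 3 + (25 + V/4) = 28 + V/4)
M(E) = 161/3 (M(E) = -1/3*(-161) = 161/3)
S(J) = 4 + 2*I*sqrt(53) (S(J) = 4 + sqrt(-60 - 152) = 4 + sqrt(-212) = 4 + 2*I*sqrt(53))
(-431933 + sqrt(S(-419) + 63472))*(M(-645) + K(-513)) = (-431933 + sqrt((4 + 2*I*sqrt(53)) + 63472))*(161/3 + (28 + (1/4)*(-513))) = (-431933 + sqrt(63476 + 2*I*sqrt(53)))*(161/3 + (28 - 513/4)) = (-431933 + sqrt(63476 + 2*I*sqrt(53)))*(161/3 - 401/4) = (-431933 + sqrt(63476 + 2*I*sqrt(53)))*(-559/12) = 241450547/12 - 559*sqrt(63476 + 2*I*sqrt(53))/12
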